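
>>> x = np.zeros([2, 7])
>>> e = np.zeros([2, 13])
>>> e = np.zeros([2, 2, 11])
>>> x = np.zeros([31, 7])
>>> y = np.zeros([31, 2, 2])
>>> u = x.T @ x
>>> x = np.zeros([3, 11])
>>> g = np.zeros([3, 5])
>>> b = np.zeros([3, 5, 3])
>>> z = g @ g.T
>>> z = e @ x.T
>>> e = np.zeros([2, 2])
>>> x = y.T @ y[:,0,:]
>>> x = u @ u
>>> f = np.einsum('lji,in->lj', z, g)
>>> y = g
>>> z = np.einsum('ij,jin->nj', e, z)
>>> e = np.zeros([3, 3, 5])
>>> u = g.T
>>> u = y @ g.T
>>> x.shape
(7, 7)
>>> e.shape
(3, 3, 5)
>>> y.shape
(3, 5)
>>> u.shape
(3, 3)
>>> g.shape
(3, 5)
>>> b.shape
(3, 5, 3)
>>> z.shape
(3, 2)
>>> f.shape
(2, 2)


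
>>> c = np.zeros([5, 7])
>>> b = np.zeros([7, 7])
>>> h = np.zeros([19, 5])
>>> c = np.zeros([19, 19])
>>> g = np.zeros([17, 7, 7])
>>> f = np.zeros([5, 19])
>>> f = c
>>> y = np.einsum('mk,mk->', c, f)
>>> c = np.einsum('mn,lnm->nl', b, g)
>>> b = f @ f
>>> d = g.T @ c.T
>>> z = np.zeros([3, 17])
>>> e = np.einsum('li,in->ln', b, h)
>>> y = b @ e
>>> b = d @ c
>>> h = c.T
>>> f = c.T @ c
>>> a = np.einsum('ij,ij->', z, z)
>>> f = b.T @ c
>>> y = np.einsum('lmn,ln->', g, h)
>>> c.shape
(7, 17)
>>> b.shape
(7, 7, 17)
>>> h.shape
(17, 7)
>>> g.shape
(17, 7, 7)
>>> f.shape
(17, 7, 17)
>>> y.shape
()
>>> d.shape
(7, 7, 7)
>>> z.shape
(3, 17)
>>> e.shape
(19, 5)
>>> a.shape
()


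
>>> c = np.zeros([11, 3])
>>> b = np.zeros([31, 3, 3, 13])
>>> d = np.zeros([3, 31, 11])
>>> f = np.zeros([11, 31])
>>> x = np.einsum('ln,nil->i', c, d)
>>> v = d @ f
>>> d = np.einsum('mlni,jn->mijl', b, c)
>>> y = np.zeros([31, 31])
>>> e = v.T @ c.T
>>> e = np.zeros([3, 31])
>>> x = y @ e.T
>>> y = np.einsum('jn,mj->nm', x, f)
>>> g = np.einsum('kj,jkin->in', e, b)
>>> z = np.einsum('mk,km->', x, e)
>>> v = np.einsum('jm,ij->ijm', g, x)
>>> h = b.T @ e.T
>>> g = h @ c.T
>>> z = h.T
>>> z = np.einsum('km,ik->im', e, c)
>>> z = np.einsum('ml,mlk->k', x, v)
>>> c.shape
(11, 3)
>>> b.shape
(31, 3, 3, 13)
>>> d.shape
(31, 13, 11, 3)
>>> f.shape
(11, 31)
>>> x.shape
(31, 3)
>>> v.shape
(31, 3, 13)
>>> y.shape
(3, 11)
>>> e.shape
(3, 31)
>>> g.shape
(13, 3, 3, 11)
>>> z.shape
(13,)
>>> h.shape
(13, 3, 3, 3)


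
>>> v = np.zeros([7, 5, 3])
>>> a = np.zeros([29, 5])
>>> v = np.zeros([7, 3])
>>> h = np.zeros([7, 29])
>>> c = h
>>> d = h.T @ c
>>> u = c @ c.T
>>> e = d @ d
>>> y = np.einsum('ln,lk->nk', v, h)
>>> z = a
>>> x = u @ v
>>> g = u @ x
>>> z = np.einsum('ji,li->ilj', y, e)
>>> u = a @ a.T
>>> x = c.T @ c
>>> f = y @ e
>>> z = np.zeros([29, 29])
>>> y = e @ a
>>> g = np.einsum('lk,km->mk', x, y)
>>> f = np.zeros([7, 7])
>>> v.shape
(7, 3)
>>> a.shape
(29, 5)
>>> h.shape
(7, 29)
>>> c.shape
(7, 29)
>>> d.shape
(29, 29)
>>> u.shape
(29, 29)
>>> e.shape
(29, 29)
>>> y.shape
(29, 5)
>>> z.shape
(29, 29)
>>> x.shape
(29, 29)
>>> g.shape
(5, 29)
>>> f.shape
(7, 7)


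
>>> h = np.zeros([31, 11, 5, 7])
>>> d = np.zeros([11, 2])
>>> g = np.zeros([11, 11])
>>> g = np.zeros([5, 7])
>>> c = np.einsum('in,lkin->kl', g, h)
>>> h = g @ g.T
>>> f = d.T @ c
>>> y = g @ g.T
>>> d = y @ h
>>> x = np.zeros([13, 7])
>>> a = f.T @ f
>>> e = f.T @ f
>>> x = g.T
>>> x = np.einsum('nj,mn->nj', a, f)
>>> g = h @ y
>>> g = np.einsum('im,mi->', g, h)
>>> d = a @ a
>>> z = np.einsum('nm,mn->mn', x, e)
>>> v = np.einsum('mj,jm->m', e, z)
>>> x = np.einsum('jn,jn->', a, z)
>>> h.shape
(5, 5)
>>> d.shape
(31, 31)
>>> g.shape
()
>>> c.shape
(11, 31)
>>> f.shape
(2, 31)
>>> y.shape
(5, 5)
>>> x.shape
()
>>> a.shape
(31, 31)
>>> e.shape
(31, 31)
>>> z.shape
(31, 31)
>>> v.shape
(31,)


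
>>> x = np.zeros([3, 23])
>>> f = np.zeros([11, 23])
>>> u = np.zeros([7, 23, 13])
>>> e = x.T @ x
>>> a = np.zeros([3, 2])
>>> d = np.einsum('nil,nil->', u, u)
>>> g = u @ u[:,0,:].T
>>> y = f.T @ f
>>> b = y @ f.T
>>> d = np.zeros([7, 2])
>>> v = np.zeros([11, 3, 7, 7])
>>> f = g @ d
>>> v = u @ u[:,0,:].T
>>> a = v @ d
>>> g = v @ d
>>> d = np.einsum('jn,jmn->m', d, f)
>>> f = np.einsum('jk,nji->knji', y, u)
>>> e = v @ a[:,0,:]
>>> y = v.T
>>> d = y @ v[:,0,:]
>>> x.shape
(3, 23)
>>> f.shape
(23, 7, 23, 13)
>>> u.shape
(7, 23, 13)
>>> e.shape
(7, 23, 2)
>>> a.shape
(7, 23, 2)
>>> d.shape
(7, 23, 7)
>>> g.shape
(7, 23, 2)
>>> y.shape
(7, 23, 7)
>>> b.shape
(23, 11)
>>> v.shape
(7, 23, 7)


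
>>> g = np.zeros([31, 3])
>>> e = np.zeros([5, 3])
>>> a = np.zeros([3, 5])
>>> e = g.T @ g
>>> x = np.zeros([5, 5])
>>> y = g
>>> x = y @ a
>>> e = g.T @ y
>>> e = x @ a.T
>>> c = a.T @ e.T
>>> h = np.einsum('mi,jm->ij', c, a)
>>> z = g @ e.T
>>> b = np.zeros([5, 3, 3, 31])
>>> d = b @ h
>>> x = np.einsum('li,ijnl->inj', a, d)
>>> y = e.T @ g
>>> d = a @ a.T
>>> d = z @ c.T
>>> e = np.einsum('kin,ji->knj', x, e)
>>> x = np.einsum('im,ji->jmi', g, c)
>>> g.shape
(31, 3)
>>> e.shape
(5, 3, 31)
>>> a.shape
(3, 5)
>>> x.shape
(5, 3, 31)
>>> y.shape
(3, 3)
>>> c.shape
(5, 31)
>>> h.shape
(31, 3)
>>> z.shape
(31, 31)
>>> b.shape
(5, 3, 3, 31)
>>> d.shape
(31, 5)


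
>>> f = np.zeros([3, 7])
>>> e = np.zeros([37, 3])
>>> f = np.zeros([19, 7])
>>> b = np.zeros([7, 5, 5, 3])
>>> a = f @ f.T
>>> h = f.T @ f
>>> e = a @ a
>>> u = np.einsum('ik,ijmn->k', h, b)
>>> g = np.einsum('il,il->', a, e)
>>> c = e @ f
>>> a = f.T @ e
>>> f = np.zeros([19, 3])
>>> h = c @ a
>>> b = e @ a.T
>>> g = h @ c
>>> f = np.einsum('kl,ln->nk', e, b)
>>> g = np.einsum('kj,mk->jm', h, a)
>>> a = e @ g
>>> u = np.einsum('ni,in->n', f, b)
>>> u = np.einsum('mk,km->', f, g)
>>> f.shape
(7, 19)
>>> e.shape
(19, 19)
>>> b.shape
(19, 7)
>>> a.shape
(19, 7)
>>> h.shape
(19, 19)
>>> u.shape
()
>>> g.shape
(19, 7)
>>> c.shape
(19, 7)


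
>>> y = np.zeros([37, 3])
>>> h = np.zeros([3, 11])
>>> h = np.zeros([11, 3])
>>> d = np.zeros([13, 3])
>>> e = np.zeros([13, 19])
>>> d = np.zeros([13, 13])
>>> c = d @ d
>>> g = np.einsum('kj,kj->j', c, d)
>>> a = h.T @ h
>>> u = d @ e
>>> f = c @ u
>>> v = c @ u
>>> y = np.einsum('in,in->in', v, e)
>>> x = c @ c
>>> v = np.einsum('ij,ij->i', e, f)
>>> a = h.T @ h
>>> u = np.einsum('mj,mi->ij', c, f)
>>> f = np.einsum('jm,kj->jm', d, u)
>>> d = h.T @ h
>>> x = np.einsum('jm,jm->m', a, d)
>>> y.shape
(13, 19)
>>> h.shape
(11, 3)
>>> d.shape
(3, 3)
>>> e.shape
(13, 19)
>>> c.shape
(13, 13)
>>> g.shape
(13,)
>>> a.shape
(3, 3)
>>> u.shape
(19, 13)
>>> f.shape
(13, 13)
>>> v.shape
(13,)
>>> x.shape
(3,)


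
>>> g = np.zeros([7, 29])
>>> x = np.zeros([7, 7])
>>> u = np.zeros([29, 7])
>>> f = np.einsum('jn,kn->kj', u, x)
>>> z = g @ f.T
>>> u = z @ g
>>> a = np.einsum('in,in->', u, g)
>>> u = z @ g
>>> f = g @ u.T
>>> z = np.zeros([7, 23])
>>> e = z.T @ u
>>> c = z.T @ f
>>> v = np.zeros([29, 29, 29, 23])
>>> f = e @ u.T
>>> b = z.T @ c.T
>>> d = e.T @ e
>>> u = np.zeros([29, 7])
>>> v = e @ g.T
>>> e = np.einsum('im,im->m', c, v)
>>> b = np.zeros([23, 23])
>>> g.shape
(7, 29)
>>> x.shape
(7, 7)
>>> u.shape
(29, 7)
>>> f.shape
(23, 7)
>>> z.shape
(7, 23)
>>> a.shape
()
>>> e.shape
(7,)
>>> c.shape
(23, 7)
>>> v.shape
(23, 7)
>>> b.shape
(23, 23)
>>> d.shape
(29, 29)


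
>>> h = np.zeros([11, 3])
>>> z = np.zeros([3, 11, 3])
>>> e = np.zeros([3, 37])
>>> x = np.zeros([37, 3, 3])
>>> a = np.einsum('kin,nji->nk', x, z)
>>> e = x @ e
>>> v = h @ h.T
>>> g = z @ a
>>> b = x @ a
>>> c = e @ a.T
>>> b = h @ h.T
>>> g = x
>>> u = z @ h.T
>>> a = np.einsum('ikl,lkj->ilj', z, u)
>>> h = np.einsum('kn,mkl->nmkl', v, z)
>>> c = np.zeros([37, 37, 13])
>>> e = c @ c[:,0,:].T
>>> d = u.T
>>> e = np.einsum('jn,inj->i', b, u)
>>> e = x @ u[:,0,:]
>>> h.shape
(11, 3, 11, 3)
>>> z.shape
(3, 11, 3)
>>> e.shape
(37, 3, 11)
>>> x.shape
(37, 3, 3)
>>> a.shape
(3, 3, 11)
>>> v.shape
(11, 11)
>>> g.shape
(37, 3, 3)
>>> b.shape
(11, 11)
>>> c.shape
(37, 37, 13)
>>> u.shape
(3, 11, 11)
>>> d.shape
(11, 11, 3)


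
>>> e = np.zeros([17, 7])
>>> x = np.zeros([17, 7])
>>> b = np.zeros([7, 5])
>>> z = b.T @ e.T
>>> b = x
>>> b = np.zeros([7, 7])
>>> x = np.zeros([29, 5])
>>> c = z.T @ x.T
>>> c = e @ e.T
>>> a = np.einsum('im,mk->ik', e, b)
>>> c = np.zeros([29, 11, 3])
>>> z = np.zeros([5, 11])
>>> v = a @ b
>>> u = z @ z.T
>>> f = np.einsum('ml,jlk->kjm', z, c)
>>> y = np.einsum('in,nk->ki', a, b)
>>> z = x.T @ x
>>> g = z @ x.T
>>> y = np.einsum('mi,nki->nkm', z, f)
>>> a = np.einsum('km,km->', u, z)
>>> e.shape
(17, 7)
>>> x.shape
(29, 5)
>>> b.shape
(7, 7)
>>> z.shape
(5, 5)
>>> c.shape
(29, 11, 3)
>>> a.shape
()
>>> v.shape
(17, 7)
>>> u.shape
(5, 5)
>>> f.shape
(3, 29, 5)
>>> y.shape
(3, 29, 5)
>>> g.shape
(5, 29)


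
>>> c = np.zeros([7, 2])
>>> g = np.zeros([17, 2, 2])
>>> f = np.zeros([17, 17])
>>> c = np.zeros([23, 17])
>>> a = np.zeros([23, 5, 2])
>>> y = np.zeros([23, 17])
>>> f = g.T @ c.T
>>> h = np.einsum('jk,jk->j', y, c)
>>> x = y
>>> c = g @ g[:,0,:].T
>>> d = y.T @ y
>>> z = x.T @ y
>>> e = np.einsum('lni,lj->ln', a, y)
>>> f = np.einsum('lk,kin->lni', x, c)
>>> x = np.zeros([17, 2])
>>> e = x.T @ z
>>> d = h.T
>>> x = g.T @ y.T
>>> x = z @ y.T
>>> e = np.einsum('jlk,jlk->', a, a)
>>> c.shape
(17, 2, 17)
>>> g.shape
(17, 2, 2)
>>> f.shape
(23, 17, 2)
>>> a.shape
(23, 5, 2)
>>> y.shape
(23, 17)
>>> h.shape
(23,)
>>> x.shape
(17, 23)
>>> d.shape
(23,)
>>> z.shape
(17, 17)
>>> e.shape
()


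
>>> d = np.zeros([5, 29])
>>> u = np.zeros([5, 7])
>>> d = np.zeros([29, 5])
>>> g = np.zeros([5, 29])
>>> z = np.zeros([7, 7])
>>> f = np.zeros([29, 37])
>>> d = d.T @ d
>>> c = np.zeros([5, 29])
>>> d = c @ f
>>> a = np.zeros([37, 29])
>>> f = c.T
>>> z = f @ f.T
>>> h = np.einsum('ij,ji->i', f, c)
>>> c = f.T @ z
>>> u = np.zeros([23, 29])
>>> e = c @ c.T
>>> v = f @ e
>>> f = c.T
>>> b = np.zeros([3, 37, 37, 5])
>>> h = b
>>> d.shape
(5, 37)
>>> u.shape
(23, 29)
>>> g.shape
(5, 29)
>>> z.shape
(29, 29)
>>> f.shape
(29, 5)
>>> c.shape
(5, 29)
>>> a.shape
(37, 29)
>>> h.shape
(3, 37, 37, 5)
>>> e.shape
(5, 5)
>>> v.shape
(29, 5)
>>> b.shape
(3, 37, 37, 5)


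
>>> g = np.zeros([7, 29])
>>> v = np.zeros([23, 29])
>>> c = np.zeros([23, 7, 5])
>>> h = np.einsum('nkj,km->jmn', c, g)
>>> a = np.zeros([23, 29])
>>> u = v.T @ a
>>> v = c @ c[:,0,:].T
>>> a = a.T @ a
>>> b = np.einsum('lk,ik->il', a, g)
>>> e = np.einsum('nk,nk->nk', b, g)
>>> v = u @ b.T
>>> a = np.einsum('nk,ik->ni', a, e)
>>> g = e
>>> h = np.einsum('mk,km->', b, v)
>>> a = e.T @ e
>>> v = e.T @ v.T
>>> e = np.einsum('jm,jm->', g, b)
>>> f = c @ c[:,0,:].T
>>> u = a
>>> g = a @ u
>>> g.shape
(29, 29)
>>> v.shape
(29, 29)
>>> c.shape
(23, 7, 5)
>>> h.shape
()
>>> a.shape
(29, 29)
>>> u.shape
(29, 29)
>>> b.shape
(7, 29)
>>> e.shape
()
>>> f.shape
(23, 7, 23)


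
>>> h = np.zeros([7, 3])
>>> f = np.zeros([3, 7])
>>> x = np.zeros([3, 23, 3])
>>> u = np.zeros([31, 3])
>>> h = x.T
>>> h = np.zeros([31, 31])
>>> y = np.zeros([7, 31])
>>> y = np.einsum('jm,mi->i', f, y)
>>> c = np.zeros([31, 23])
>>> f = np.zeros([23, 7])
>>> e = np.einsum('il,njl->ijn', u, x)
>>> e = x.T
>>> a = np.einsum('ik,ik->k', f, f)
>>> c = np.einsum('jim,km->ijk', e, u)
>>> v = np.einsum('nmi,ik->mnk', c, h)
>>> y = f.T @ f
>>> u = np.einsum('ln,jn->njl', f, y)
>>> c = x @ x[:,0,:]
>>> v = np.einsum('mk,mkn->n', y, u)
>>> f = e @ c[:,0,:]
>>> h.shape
(31, 31)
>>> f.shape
(3, 23, 3)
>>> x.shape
(3, 23, 3)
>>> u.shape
(7, 7, 23)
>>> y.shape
(7, 7)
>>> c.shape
(3, 23, 3)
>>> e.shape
(3, 23, 3)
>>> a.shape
(7,)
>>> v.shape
(23,)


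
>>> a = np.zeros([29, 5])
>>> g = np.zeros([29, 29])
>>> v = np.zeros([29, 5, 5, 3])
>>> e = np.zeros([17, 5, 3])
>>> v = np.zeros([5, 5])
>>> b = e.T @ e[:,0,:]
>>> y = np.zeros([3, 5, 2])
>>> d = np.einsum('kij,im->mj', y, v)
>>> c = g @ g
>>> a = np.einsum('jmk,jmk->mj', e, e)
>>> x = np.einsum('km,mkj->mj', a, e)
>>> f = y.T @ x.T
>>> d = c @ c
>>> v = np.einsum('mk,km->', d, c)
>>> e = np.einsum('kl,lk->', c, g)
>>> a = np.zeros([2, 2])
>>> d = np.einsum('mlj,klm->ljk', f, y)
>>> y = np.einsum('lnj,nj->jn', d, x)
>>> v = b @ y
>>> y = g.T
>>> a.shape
(2, 2)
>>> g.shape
(29, 29)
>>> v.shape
(3, 5, 17)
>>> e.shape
()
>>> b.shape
(3, 5, 3)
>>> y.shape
(29, 29)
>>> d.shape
(5, 17, 3)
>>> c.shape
(29, 29)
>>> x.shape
(17, 3)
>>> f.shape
(2, 5, 17)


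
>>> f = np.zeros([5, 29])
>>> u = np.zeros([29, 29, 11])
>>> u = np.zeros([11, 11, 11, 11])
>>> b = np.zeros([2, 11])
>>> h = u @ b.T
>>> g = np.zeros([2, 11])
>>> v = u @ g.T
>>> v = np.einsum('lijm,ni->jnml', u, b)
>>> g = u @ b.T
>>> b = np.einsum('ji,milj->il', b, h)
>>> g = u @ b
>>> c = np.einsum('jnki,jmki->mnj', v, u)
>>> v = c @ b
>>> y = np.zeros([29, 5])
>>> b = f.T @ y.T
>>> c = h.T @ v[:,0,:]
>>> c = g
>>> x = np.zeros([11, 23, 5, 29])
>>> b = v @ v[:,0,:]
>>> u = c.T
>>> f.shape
(5, 29)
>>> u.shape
(11, 11, 11, 11)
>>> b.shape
(11, 2, 11)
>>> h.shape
(11, 11, 11, 2)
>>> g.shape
(11, 11, 11, 11)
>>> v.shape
(11, 2, 11)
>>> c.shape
(11, 11, 11, 11)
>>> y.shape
(29, 5)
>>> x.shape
(11, 23, 5, 29)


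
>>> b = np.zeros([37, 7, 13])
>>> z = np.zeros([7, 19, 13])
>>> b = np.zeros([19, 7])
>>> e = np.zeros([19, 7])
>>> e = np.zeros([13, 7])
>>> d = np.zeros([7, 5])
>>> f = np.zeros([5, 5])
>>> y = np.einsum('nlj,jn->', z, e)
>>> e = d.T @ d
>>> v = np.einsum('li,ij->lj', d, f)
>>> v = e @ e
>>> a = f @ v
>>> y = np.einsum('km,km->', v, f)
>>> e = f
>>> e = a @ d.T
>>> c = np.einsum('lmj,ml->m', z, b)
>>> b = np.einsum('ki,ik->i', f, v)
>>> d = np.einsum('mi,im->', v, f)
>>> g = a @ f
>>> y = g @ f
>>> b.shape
(5,)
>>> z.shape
(7, 19, 13)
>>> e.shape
(5, 7)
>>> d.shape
()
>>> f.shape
(5, 5)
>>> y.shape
(5, 5)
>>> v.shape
(5, 5)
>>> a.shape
(5, 5)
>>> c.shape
(19,)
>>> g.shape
(5, 5)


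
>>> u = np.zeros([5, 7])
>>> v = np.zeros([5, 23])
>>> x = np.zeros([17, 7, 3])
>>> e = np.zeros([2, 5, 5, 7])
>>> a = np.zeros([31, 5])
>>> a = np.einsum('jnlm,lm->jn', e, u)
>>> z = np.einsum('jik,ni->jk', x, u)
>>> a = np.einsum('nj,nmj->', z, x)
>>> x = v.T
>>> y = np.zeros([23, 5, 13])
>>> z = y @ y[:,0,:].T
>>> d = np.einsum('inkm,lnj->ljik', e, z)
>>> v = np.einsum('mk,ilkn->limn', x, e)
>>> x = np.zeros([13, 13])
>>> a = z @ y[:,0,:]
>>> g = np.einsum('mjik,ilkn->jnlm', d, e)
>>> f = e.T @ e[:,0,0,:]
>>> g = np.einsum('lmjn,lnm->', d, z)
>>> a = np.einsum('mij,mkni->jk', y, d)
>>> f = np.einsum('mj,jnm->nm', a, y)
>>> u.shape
(5, 7)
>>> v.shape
(5, 2, 23, 7)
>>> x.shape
(13, 13)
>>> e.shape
(2, 5, 5, 7)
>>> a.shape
(13, 23)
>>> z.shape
(23, 5, 23)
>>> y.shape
(23, 5, 13)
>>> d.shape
(23, 23, 2, 5)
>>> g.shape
()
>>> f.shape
(5, 13)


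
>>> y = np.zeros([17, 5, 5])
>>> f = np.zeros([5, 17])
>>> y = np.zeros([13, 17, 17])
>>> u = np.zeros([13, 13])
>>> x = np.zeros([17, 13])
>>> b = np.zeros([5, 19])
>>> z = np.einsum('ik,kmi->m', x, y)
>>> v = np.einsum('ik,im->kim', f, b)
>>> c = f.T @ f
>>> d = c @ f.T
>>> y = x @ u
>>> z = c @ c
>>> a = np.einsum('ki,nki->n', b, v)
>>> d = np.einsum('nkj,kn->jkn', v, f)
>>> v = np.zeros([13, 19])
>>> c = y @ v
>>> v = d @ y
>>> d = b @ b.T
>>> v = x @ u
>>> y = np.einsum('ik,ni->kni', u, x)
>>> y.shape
(13, 17, 13)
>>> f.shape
(5, 17)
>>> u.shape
(13, 13)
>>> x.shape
(17, 13)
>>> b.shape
(5, 19)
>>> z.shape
(17, 17)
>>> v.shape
(17, 13)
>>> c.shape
(17, 19)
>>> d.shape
(5, 5)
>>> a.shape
(17,)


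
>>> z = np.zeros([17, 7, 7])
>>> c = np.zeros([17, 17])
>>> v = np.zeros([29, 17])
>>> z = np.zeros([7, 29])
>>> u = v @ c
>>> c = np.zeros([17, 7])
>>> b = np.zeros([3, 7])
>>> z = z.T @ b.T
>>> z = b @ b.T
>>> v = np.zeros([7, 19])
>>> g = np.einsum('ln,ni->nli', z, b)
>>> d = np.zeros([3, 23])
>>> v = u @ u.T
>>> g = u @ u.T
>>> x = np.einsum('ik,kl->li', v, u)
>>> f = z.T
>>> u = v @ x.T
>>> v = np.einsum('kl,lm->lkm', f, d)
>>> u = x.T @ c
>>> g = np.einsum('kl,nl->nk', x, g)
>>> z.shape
(3, 3)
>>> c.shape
(17, 7)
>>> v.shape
(3, 3, 23)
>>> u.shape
(29, 7)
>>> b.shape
(3, 7)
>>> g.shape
(29, 17)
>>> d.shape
(3, 23)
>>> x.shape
(17, 29)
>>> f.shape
(3, 3)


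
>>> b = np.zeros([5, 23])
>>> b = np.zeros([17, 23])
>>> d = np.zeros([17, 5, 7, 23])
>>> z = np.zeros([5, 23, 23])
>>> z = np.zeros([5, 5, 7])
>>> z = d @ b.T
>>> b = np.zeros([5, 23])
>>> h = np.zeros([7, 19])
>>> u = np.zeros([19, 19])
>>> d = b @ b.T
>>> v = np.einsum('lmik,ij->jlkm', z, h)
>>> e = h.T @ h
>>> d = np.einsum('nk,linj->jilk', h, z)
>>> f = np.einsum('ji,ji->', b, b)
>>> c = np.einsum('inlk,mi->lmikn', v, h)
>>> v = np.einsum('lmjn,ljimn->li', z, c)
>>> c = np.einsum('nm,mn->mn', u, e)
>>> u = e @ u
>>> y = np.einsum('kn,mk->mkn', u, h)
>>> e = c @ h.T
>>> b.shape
(5, 23)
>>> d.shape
(17, 5, 17, 19)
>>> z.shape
(17, 5, 7, 17)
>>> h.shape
(7, 19)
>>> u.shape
(19, 19)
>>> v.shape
(17, 19)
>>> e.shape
(19, 7)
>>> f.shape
()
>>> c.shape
(19, 19)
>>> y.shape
(7, 19, 19)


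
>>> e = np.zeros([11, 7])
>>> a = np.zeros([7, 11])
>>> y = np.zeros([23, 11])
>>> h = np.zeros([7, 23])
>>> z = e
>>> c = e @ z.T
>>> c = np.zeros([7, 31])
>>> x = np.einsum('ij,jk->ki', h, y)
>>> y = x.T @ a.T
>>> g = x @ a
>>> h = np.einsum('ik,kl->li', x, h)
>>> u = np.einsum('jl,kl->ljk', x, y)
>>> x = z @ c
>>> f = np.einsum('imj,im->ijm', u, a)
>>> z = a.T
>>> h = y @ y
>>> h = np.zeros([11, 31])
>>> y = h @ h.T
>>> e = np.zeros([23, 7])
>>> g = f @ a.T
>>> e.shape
(23, 7)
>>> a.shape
(7, 11)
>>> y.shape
(11, 11)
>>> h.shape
(11, 31)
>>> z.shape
(11, 7)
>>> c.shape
(7, 31)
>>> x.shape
(11, 31)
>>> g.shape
(7, 7, 7)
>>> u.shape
(7, 11, 7)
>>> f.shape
(7, 7, 11)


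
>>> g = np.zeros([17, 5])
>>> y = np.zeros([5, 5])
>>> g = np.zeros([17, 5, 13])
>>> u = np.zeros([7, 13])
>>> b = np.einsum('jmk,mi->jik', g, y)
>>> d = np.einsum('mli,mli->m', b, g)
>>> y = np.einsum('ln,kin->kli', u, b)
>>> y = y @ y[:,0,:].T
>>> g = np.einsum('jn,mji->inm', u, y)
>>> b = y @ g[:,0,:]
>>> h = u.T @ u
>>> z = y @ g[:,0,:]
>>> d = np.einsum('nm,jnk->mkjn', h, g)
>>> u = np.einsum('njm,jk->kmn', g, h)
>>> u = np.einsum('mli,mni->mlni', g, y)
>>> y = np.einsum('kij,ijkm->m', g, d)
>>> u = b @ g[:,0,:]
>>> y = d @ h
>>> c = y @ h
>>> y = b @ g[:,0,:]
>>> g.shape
(17, 13, 17)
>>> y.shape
(17, 7, 17)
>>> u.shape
(17, 7, 17)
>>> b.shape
(17, 7, 17)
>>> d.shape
(13, 17, 17, 13)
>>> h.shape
(13, 13)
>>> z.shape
(17, 7, 17)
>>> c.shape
(13, 17, 17, 13)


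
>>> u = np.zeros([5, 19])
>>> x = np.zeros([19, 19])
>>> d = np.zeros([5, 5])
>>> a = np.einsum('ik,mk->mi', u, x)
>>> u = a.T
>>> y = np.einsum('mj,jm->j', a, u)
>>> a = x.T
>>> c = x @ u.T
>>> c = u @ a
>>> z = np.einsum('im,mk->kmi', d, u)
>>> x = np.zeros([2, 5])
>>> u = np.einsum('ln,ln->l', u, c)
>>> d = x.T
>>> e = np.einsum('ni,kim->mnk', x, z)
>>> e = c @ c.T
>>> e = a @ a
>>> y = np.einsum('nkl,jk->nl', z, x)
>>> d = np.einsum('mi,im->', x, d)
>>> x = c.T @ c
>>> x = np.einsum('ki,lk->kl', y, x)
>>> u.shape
(5,)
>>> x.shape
(19, 19)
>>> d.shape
()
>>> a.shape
(19, 19)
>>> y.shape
(19, 5)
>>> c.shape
(5, 19)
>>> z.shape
(19, 5, 5)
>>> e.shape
(19, 19)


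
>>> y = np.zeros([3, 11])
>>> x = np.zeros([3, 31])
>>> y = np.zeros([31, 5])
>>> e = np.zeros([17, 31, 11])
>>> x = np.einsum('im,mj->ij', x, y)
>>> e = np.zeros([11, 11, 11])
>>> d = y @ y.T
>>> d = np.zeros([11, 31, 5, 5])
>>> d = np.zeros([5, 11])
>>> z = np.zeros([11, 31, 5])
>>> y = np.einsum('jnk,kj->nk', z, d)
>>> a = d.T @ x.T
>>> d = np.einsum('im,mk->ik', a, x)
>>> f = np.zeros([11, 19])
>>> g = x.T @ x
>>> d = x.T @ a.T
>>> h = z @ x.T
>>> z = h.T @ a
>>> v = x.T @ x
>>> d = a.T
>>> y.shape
(31, 5)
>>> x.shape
(3, 5)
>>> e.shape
(11, 11, 11)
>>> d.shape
(3, 11)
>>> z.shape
(3, 31, 3)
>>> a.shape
(11, 3)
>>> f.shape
(11, 19)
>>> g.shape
(5, 5)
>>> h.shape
(11, 31, 3)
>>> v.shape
(5, 5)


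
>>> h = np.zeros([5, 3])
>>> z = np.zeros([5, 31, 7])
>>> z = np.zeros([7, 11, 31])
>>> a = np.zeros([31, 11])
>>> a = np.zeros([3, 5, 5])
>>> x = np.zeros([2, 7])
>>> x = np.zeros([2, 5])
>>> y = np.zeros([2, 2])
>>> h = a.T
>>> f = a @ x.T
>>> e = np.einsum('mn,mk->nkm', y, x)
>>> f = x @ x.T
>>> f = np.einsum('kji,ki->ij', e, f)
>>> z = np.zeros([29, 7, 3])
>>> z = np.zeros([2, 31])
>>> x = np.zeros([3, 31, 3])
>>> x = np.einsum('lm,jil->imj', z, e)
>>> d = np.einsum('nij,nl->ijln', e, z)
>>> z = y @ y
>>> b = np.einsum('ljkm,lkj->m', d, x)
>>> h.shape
(5, 5, 3)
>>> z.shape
(2, 2)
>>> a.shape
(3, 5, 5)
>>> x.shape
(5, 31, 2)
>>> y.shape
(2, 2)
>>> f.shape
(2, 5)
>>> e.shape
(2, 5, 2)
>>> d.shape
(5, 2, 31, 2)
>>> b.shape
(2,)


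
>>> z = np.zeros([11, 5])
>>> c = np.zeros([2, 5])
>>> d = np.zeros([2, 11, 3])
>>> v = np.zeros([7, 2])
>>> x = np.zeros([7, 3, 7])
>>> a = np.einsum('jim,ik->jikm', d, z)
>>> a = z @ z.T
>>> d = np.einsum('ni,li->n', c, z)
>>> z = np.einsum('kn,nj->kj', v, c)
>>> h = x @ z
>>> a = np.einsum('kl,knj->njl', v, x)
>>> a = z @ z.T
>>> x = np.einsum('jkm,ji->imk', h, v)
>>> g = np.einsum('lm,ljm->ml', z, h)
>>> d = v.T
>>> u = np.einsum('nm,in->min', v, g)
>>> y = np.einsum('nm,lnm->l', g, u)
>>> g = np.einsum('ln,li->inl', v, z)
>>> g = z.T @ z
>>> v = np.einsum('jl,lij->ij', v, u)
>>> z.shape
(7, 5)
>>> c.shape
(2, 5)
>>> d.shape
(2, 7)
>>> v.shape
(5, 7)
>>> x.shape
(2, 5, 3)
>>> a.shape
(7, 7)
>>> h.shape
(7, 3, 5)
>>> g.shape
(5, 5)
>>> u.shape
(2, 5, 7)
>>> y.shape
(2,)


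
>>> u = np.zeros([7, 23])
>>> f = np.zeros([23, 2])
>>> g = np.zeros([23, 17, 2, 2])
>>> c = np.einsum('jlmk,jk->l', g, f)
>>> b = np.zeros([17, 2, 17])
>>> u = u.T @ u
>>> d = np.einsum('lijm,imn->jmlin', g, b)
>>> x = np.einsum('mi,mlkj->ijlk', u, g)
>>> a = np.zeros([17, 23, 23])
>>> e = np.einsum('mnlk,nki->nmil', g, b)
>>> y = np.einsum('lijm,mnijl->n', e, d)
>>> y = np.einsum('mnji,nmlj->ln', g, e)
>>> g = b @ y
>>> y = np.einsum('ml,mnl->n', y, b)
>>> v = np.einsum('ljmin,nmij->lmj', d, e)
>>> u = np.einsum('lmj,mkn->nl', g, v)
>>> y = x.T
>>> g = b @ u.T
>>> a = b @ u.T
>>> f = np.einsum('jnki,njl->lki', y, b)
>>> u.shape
(2, 17)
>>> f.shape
(17, 2, 23)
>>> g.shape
(17, 2, 2)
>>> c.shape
(17,)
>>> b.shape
(17, 2, 17)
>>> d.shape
(2, 2, 23, 17, 17)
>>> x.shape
(23, 2, 17, 2)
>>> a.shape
(17, 2, 2)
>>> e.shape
(17, 23, 17, 2)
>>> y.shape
(2, 17, 2, 23)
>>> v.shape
(2, 23, 2)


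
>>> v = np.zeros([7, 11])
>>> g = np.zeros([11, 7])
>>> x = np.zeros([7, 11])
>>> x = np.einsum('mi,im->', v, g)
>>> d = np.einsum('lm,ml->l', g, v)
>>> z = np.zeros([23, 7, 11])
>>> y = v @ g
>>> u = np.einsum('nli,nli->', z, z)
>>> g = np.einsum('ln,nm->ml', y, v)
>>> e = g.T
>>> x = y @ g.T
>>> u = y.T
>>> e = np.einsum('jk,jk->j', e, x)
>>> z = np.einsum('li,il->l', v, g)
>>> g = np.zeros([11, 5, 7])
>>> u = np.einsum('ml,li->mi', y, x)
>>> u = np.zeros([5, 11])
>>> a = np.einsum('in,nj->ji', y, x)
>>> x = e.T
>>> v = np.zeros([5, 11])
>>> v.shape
(5, 11)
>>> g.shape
(11, 5, 7)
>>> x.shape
(7,)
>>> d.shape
(11,)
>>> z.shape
(7,)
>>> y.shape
(7, 7)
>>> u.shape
(5, 11)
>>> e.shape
(7,)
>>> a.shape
(11, 7)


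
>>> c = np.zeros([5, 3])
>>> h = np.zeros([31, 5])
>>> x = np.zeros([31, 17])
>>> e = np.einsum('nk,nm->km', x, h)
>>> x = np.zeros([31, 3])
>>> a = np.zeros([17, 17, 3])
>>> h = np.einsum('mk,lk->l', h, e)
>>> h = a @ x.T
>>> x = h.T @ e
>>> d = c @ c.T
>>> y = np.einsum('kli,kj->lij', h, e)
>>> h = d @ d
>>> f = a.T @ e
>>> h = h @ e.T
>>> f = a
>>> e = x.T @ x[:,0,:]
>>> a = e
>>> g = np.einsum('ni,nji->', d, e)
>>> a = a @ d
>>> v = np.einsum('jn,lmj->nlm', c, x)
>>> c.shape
(5, 3)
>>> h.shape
(5, 17)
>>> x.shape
(31, 17, 5)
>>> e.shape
(5, 17, 5)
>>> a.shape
(5, 17, 5)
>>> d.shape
(5, 5)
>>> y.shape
(17, 31, 5)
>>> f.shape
(17, 17, 3)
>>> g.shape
()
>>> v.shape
(3, 31, 17)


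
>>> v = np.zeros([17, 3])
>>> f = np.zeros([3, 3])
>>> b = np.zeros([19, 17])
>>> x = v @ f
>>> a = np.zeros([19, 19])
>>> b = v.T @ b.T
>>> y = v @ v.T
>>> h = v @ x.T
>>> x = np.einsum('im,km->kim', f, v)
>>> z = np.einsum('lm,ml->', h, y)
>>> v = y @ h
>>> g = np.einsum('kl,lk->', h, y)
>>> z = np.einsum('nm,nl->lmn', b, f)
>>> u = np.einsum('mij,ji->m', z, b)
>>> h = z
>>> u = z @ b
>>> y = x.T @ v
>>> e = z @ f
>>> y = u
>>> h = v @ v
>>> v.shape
(17, 17)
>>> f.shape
(3, 3)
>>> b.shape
(3, 19)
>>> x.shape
(17, 3, 3)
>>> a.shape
(19, 19)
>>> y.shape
(3, 19, 19)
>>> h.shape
(17, 17)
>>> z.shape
(3, 19, 3)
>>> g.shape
()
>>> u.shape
(3, 19, 19)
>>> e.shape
(3, 19, 3)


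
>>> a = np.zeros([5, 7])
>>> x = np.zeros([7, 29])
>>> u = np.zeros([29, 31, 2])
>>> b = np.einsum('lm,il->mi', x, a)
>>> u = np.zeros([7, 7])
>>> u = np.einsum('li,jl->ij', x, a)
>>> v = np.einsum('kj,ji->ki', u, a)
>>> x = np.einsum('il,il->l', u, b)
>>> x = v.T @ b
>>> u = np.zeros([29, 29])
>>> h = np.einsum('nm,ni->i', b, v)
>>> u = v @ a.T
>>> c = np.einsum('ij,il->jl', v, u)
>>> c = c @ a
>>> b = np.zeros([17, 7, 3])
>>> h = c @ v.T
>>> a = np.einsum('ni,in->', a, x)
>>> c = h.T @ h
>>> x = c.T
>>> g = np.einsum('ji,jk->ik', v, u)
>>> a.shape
()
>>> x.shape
(29, 29)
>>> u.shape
(29, 5)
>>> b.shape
(17, 7, 3)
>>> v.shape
(29, 7)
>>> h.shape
(7, 29)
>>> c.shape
(29, 29)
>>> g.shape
(7, 5)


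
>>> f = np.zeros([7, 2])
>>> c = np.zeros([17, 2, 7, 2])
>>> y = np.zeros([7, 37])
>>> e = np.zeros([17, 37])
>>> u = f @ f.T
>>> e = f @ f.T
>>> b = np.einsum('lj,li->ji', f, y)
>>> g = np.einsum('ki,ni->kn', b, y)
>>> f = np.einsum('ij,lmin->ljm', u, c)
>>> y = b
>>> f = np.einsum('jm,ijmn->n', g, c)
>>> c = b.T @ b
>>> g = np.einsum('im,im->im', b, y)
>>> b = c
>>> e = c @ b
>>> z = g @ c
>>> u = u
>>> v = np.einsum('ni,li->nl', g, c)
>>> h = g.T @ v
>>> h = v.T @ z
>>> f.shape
(2,)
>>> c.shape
(37, 37)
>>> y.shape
(2, 37)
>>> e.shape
(37, 37)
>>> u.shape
(7, 7)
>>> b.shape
(37, 37)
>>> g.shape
(2, 37)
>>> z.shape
(2, 37)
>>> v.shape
(2, 37)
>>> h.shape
(37, 37)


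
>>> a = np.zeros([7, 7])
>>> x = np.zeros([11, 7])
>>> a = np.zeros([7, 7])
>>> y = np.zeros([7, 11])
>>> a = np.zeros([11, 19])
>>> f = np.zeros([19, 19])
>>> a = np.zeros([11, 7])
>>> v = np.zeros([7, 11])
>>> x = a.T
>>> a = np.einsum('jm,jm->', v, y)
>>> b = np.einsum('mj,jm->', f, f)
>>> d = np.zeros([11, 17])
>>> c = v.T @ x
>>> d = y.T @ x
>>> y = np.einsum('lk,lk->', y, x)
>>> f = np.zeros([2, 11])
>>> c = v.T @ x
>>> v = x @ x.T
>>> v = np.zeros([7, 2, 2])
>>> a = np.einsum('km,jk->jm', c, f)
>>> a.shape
(2, 11)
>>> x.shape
(7, 11)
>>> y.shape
()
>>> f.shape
(2, 11)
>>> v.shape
(7, 2, 2)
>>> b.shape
()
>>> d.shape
(11, 11)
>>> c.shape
(11, 11)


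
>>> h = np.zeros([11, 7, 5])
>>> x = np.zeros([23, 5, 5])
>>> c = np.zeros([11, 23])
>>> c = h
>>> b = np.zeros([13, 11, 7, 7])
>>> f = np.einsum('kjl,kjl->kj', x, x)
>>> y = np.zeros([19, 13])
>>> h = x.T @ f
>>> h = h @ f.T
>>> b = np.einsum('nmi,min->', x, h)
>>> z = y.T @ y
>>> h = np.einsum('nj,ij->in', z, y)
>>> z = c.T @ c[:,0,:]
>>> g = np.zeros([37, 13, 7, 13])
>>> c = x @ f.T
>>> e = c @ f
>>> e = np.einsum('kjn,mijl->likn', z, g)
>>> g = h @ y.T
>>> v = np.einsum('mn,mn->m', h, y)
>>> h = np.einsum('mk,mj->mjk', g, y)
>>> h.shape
(19, 13, 19)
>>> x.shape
(23, 5, 5)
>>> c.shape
(23, 5, 23)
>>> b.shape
()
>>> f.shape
(23, 5)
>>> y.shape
(19, 13)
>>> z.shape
(5, 7, 5)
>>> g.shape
(19, 19)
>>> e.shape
(13, 13, 5, 5)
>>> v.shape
(19,)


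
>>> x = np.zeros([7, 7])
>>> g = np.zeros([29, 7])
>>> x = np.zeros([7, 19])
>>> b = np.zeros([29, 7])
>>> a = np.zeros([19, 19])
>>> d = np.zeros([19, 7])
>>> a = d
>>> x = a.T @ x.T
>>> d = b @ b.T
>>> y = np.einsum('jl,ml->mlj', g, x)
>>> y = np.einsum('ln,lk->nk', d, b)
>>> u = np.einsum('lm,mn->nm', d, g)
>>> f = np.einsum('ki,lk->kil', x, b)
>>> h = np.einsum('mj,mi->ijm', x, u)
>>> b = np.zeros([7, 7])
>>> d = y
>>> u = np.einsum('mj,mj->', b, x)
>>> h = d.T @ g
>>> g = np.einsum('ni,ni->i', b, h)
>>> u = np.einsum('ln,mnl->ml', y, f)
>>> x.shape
(7, 7)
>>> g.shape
(7,)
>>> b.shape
(7, 7)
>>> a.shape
(19, 7)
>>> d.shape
(29, 7)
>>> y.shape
(29, 7)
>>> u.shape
(7, 29)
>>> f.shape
(7, 7, 29)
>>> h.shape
(7, 7)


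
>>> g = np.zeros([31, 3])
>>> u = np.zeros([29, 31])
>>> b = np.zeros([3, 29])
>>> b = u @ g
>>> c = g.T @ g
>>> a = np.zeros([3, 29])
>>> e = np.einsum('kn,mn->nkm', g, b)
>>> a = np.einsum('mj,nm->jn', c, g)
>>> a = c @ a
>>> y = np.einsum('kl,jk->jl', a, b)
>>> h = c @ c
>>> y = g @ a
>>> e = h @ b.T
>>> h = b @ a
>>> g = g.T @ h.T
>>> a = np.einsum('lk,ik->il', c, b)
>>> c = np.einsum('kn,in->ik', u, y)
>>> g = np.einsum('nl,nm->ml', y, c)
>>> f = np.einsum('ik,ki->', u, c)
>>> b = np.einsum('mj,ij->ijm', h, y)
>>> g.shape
(29, 31)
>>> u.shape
(29, 31)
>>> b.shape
(31, 31, 29)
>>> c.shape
(31, 29)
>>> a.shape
(29, 3)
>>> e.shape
(3, 29)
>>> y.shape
(31, 31)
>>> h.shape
(29, 31)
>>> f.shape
()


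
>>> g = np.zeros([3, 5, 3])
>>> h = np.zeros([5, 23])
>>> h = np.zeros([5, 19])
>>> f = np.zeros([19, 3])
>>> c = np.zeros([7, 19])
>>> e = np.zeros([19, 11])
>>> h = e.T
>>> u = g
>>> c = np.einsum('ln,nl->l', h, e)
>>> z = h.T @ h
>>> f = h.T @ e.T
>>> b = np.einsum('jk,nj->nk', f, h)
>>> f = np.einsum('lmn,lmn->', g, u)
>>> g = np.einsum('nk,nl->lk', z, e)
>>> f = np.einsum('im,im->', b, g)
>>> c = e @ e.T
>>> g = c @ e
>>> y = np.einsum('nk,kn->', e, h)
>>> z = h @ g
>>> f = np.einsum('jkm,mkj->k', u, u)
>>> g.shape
(19, 11)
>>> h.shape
(11, 19)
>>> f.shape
(5,)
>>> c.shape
(19, 19)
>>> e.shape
(19, 11)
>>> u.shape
(3, 5, 3)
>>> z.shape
(11, 11)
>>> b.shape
(11, 19)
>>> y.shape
()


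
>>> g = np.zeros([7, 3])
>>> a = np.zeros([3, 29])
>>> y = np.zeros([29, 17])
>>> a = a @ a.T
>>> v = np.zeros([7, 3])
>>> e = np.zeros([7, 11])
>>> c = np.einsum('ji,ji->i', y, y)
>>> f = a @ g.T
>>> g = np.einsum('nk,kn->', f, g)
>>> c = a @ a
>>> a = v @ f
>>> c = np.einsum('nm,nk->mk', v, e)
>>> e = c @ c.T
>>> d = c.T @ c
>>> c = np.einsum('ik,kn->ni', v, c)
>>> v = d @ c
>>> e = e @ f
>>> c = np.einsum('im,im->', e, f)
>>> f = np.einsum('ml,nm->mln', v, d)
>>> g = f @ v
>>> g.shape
(11, 7, 7)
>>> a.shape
(7, 7)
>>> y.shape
(29, 17)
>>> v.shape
(11, 7)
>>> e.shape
(3, 7)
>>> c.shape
()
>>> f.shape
(11, 7, 11)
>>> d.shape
(11, 11)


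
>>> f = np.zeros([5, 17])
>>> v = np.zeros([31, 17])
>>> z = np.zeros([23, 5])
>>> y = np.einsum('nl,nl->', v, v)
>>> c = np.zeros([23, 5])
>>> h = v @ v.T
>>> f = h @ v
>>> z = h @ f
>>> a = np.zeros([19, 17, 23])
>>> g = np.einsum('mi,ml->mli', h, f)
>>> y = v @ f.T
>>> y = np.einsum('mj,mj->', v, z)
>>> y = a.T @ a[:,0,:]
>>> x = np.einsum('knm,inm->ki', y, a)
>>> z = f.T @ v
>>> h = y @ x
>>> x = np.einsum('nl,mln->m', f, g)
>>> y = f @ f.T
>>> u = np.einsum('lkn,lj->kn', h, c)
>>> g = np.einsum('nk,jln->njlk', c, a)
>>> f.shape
(31, 17)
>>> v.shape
(31, 17)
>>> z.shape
(17, 17)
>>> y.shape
(31, 31)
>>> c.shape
(23, 5)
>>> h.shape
(23, 17, 19)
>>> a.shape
(19, 17, 23)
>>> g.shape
(23, 19, 17, 5)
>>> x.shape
(31,)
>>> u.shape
(17, 19)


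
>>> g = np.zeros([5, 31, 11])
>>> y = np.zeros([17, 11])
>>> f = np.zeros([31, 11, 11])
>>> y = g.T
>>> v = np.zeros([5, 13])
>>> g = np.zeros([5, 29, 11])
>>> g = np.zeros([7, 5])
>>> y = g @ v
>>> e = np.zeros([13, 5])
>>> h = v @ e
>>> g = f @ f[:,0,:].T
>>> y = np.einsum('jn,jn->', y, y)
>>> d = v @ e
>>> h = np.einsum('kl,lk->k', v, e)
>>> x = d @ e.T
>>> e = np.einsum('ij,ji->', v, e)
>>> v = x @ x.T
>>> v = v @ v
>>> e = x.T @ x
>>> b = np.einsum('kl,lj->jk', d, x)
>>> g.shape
(31, 11, 31)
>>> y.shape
()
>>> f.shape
(31, 11, 11)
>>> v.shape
(5, 5)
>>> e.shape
(13, 13)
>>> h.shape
(5,)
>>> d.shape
(5, 5)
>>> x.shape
(5, 13)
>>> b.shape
(13, 5)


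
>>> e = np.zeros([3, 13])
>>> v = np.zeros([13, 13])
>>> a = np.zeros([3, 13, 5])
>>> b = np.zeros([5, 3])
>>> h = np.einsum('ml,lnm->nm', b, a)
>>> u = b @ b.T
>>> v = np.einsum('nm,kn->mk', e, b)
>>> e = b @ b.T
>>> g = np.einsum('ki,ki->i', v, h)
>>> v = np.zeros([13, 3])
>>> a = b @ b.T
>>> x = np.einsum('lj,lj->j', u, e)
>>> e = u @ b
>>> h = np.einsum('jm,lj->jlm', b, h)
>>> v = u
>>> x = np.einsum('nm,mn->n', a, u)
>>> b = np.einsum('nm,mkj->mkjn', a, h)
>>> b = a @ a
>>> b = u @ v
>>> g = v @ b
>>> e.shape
(5, 3)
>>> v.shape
(5, 5)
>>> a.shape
(5, 5)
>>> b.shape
(5, 5)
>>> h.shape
(5, 13, 3)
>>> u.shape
(5, 5)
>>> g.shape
(5, 5)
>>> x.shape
(5,)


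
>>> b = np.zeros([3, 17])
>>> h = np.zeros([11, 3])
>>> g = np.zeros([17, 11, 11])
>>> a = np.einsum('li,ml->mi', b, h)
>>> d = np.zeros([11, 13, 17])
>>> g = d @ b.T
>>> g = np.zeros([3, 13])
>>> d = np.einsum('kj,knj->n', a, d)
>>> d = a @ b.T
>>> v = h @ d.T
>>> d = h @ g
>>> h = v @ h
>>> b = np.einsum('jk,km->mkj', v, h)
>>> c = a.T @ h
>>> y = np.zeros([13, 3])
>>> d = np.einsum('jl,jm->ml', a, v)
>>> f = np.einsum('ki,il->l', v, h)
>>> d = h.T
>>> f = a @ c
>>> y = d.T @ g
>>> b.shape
(3, 11, 11)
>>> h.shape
(11, 3)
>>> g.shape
(3, 13)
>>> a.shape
(11, 17)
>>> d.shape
(3, 11)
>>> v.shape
(11, 11)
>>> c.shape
(17, 3)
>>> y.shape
(11, 13)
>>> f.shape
(11, 3)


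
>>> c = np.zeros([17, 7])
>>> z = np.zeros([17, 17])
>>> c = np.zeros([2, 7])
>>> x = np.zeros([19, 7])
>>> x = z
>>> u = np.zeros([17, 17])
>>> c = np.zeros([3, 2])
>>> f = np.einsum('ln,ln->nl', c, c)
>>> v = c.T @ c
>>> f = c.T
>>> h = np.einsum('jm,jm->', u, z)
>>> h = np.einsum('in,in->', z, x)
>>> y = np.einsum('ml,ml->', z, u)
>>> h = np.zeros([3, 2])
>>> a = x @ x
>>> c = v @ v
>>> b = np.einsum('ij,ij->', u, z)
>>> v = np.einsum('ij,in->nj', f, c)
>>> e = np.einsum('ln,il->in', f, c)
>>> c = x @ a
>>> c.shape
(17, 17)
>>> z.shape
(17, 17)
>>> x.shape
(17, 17)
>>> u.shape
(17, 17)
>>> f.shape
(2, 3)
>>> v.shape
(2, 3)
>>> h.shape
(3, 2)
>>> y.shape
()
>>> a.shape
(17, 17)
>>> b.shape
()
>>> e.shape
(2, 3)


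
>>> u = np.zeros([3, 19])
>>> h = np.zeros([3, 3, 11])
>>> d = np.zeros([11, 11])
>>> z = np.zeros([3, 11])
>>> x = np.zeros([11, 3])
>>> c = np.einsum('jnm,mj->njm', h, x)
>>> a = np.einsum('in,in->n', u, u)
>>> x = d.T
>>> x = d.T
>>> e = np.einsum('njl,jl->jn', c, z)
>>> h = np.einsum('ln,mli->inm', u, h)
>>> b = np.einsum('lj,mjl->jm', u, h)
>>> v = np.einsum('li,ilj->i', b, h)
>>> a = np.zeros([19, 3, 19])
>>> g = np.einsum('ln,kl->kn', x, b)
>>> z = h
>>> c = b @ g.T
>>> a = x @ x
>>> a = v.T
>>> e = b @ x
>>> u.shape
(3, 19)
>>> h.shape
(11, 19, 3)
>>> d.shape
(11, 11)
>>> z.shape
(11, 19, 3)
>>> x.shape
(11, 11)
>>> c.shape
(19, 19)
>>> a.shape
(11,)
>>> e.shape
(19, 11)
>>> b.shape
(19, 11)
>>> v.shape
(11,)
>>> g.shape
(19, 11)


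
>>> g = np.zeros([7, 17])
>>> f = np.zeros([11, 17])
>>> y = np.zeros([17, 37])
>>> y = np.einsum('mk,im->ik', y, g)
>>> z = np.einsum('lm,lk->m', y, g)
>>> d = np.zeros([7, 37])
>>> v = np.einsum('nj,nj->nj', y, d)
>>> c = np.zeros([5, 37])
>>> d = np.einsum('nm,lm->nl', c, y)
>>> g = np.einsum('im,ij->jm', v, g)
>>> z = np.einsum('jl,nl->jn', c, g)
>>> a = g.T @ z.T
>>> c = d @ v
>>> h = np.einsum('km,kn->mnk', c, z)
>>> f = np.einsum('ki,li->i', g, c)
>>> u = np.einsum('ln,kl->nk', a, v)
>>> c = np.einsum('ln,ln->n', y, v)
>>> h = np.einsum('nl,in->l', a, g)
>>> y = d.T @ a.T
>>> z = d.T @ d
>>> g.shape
(17, 37)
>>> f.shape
(37,)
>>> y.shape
(7, 37)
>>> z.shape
(7, 7)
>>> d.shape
(5, 7)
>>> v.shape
(7, 37)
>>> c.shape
(37,)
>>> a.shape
(37, 5)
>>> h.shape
(5,)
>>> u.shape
(5, 7)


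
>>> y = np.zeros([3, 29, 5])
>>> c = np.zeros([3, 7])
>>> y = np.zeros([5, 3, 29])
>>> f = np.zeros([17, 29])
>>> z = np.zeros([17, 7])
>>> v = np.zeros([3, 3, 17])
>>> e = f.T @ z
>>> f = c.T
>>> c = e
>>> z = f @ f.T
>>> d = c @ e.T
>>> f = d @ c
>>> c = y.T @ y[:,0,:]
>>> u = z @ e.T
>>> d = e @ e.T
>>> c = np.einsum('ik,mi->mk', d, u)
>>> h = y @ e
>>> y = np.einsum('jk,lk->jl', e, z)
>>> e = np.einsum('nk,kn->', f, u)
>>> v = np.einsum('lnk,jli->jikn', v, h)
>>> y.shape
(29, 7)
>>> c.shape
(7, 29)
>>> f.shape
(29, 7)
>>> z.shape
(7, 7)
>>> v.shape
(5, 7, 17, 3)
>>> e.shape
()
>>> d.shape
(29, 29)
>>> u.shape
(7, 29)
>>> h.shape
(5, 3, 7)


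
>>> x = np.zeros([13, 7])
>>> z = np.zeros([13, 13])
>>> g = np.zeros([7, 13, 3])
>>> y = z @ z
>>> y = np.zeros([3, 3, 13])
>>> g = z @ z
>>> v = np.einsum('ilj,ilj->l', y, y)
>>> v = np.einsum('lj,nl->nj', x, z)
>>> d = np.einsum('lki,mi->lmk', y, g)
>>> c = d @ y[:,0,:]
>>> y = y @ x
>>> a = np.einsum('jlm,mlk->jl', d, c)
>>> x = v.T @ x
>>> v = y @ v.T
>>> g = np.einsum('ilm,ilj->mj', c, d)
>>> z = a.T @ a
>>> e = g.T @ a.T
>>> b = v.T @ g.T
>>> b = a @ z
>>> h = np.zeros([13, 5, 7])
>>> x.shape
(7, 7)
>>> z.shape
(13, 13)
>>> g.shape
(13, 3)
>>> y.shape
(3, 3, 7)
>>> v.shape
(3, 3, 13)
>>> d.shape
(3, 13, 3)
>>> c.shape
(3, 13, 13)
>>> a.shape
(3, 13)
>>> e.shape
(3, 3)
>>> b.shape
(3, 13)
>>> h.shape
(13, 5, 7)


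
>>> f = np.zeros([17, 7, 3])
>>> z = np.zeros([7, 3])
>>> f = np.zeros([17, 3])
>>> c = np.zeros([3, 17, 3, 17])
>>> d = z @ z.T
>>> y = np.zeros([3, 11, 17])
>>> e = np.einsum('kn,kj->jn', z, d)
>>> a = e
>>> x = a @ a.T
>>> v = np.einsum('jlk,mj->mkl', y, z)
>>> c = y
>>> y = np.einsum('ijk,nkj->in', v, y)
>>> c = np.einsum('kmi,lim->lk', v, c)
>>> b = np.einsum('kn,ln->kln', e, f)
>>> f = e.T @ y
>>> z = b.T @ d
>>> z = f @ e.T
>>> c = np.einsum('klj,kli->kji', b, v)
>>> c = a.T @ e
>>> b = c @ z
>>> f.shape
(3, 3)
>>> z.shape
(3, 7)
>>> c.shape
(3, 3)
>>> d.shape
(7, 7)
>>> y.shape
(7, 3)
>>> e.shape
(7, 3)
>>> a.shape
(7, 3)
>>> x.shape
(7, 7)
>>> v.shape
(7, 17, 11)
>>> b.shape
(3, 7)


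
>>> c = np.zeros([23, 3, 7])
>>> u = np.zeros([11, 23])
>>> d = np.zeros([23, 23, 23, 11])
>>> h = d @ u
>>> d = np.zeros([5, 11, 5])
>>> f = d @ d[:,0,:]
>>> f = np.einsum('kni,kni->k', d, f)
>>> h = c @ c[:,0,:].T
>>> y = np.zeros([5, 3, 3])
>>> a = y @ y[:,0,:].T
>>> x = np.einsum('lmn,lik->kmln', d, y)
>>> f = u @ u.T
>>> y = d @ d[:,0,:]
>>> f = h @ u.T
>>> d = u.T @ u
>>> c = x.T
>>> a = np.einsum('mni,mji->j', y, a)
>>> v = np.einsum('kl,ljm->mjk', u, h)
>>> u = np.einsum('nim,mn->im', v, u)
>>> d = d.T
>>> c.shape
(5, 5, 11, 3)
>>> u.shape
(3, 11)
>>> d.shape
(23, 23)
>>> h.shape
(23, 3, 23)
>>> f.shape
(23, 3, 11)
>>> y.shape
(5, 11, 5)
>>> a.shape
(3,)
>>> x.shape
(3, 11, 5, 5)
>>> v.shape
(23, 3, 11)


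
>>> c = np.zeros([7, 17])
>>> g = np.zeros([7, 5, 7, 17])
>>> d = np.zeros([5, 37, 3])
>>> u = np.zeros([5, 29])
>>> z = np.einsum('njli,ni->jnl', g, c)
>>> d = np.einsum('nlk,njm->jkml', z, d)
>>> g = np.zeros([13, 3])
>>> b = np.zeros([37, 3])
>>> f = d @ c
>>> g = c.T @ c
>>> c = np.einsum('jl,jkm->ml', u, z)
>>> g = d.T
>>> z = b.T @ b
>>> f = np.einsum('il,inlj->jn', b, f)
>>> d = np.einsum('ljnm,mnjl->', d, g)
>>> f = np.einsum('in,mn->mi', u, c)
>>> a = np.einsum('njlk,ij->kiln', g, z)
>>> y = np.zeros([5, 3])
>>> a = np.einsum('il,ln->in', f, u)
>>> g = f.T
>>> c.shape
(7, 29)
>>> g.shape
(5, 7)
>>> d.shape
()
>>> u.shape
(5, 29)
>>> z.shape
(3, 3)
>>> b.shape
(37, 3)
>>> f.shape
(7, 5)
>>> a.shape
(7, 29)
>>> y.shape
(5, 3)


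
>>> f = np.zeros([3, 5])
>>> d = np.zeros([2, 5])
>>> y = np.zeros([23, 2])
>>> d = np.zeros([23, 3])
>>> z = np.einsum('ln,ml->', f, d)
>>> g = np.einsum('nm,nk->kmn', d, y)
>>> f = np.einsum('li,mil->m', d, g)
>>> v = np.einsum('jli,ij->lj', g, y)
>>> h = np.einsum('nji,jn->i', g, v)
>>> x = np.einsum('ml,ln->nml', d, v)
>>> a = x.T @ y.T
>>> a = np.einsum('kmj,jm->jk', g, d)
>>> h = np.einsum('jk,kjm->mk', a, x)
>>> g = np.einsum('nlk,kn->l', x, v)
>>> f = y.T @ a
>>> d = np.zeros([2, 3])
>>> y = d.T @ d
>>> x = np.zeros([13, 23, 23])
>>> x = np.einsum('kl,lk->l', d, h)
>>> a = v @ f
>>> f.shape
(2, 2)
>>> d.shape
(2, 3)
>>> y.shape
(3, 3)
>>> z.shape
()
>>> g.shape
(23,)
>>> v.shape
(3, 2)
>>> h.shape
(3, 2)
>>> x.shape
(3,)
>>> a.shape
(3, 2)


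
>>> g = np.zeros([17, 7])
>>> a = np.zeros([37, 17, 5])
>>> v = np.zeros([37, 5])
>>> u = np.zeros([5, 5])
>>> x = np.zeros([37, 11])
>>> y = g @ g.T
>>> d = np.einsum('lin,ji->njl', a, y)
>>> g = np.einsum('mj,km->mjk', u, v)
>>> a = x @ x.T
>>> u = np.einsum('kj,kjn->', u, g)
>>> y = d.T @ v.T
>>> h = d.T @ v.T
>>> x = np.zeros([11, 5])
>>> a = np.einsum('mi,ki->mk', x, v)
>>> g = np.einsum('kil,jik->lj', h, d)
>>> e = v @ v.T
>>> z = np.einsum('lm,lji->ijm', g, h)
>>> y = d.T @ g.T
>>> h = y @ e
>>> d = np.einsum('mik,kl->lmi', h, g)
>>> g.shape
(37, 5)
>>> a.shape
(11, 37)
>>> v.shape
(37, 5)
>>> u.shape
()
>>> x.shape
(11, 5)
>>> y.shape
(37, 17, 37)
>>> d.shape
(5, 37, 17)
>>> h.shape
(37, 17, 37)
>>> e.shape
(37, 37)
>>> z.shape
(37, 17, 5)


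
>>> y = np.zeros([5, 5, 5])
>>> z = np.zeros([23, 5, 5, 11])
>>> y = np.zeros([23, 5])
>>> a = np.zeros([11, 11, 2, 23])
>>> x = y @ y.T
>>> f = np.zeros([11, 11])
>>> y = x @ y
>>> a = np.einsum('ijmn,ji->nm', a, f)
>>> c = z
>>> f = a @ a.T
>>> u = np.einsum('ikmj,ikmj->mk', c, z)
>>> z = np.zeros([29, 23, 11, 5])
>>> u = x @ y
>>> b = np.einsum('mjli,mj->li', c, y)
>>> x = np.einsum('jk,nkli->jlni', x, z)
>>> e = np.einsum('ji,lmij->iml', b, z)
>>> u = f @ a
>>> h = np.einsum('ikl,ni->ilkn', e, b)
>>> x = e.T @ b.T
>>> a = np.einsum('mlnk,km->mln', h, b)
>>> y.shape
(23, 5)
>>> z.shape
(29, 23, 11, 5)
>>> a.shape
(11, 29, 23)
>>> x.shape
(29, 23, 5)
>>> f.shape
(23, 23)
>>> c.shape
(23, 5, 5, 11)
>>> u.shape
(23, 2)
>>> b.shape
(5, 11)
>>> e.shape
(11, 23, 29)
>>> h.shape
(11, 29, 23, 5)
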